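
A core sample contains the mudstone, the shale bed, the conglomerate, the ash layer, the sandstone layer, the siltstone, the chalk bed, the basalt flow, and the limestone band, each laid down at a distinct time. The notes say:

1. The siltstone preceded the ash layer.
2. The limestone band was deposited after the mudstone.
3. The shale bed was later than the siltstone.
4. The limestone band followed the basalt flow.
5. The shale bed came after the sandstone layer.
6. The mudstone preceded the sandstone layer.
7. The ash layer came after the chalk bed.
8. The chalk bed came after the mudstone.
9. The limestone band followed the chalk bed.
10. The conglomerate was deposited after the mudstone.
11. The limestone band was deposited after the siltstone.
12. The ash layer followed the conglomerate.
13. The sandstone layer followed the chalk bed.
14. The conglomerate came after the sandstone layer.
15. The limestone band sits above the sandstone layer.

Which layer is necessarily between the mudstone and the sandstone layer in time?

Tracing the constraints gives the mudstone → the chalk bed → the sandstone layer, so the chalk bed sits after the mudstone and before the sandstone layer.
No other layer is forced both after the mudstone and before the sandstone layer.

the chalk bed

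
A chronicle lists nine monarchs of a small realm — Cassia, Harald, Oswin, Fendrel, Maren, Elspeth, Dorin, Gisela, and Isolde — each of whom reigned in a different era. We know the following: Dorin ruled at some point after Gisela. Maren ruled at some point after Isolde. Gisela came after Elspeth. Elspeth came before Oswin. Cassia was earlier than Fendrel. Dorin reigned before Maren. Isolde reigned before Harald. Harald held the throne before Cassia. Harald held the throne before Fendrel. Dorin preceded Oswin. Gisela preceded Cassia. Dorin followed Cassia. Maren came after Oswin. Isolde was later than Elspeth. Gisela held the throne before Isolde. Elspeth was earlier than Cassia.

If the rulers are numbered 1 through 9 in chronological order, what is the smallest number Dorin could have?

6

Cassia, Elspeth, Gisela, Harald, and Isolde must all come before Dorin — 5 forced predecessors.
Nothing else is forced ahead of Dorin, so their earliest slot is position 5 + 1 = 6.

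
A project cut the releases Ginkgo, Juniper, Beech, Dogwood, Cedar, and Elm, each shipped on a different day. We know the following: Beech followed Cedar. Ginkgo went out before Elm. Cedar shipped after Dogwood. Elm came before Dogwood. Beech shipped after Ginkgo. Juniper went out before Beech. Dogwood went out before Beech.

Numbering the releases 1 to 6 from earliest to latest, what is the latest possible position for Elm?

Elm must come before Beech, Cedar, and Dogwood — 3 releases forced after it.
Everything else can be placed before Elm in some valid order, so Elm can sit as late as position 6 − 3 = 3.

3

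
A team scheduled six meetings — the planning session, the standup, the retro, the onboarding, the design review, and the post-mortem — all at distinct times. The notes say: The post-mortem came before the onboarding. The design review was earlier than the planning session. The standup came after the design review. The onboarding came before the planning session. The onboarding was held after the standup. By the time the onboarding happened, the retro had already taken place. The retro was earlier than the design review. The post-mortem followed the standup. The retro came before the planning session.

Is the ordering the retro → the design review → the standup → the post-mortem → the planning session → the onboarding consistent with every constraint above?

The constraints require the onboarding before the planning session, but in the proposed sequence the planning session appears ahead of the onboarding. That one violation is enough.

no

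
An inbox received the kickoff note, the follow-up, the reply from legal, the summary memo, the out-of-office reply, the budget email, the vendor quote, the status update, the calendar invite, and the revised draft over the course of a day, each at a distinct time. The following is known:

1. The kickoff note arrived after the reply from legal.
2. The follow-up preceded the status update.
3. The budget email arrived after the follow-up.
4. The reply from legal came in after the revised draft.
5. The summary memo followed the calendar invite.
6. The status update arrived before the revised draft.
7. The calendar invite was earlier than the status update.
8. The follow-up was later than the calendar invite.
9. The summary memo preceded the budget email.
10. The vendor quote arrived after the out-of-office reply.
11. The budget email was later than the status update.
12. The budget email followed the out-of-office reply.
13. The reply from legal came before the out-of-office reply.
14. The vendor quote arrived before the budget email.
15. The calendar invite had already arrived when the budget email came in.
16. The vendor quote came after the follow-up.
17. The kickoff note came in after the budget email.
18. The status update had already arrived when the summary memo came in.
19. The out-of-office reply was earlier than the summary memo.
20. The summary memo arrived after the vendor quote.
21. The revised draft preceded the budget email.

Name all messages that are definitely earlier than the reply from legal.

the calendar invite, the follow-up, the revised draft, the status update

Directly stated before the reply from legal: the revised draft.
The calendar invite reaches the reply from legal via the calendar invite → the status update → the revised draft → the reply from legal.
The follow-up reaches the reply from legal via the follow-up → the status update → the revised draft → the reply from legal.
The status update reaches the reply from legal via the status update → the revised draft → the reply from legal.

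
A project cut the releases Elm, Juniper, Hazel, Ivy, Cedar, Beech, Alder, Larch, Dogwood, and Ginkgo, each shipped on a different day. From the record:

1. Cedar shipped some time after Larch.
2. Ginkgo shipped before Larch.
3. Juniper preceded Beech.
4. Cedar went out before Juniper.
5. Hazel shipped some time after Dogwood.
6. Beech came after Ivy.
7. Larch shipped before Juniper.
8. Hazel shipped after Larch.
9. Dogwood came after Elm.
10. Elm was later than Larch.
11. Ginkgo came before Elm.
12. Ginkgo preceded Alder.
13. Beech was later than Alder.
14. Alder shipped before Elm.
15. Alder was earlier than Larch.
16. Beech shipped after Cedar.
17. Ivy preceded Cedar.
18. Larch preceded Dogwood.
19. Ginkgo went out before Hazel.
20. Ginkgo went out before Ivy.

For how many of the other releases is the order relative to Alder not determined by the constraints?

Forced before Alder: Ginkgo; forced after Alder: Beech, Cedar, Dogwood, Elm, Hazel, Juniper, and Larch.
That leaves Ivy with no forced order relative to Alder — 1.

1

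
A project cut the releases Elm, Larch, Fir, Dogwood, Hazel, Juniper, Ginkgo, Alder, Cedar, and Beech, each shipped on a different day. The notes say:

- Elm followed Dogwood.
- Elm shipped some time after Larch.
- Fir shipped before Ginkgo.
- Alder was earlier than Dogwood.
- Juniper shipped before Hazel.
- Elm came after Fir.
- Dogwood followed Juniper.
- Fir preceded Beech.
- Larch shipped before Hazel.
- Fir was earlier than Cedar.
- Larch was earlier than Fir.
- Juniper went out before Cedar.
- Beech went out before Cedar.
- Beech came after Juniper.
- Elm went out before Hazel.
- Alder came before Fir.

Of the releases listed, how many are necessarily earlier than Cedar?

5

Directly stated before Cedar: Beech, Fir, and Juniper.
Alder reaches Cedar via Alder → Fir → Cedar.
Larch reaches Cedar via Larch → Fir → Cedar.
That's Alder, Beech, Fir, Juniper, and Larch — 5 in all.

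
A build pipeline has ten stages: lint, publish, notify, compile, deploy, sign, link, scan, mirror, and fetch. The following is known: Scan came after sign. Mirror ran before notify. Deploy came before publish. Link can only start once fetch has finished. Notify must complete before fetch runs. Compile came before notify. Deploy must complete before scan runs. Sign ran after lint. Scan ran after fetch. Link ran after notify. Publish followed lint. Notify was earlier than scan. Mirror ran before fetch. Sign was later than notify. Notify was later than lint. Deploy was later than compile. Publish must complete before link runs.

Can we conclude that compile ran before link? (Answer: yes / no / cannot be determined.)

yes

Chain the constraints: compile → notify → link. Each link is directly stated, so compile comes before link.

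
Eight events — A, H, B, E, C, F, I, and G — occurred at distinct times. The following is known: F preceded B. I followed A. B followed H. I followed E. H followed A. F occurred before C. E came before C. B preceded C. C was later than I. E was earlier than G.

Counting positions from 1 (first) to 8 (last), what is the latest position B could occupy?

7

B must come before C — 1 event forced after it.
Everything else can be placed before B in some valid order, so B can sit as late as position 8 − 1 = 7.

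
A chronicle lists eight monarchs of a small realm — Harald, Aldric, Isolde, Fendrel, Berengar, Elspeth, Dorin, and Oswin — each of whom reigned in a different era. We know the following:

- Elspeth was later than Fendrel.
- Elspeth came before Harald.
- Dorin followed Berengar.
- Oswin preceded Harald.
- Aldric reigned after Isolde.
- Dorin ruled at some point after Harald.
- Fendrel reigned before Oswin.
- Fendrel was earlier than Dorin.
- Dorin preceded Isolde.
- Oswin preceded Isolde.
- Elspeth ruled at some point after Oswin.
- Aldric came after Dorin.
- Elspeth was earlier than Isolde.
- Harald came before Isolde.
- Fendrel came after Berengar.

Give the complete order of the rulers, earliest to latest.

The constraints fix every adjacent pair, so only one ordering works:
Berengar → Fendrel → Oswin → Elspeth → Harald → Dorin → Isolde → Aldric.

Berengar, Fendrel, Oswin, Elspeth, Harald, Dorin, Isolde, Aldric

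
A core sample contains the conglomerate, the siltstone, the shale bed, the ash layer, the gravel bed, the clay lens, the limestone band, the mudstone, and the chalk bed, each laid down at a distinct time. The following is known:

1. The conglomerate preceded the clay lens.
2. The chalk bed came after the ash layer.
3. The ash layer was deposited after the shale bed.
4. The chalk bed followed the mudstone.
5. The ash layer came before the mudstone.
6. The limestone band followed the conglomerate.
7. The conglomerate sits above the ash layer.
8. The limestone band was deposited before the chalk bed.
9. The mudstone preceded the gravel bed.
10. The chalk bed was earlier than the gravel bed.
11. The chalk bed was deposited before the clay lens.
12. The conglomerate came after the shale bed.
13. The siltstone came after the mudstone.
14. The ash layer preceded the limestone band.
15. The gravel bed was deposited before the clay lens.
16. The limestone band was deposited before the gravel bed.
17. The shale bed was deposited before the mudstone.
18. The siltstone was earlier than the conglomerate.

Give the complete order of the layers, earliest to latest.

the shale bed, the ash layer, the mudstone, the siltstone, the conglomerate, the limestone band, the chalk bed, the gravel bed, the clay lens

The constraints fix every adjacent pair, so only one ordering works:
the shale bed → the ash layer → the mudstone → the siltstone → the conglomerate → the limestone band → the chalk bed → the gravel bed → the clay lens.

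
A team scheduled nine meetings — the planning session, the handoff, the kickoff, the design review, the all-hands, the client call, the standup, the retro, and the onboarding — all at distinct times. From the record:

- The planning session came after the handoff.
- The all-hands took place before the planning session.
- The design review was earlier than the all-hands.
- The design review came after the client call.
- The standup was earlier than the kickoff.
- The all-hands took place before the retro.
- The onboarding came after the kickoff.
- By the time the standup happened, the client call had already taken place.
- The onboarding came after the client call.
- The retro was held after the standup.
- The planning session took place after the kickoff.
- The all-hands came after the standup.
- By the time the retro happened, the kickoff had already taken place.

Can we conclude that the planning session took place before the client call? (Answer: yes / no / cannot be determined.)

Tracing the constraints gives the client call → the standup → the all-hands → the planning session, so the client call must come before the planning session.
That means the planning session cannot be before the client call.

no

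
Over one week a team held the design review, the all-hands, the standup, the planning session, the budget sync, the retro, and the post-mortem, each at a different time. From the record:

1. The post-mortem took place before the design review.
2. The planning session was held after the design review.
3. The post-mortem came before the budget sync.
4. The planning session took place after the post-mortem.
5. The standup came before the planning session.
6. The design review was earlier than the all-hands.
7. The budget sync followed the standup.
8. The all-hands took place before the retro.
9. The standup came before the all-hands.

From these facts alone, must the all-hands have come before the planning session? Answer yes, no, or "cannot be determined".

No chain of stated constraints runs from the all-hands to the planning session, and none runs from the planning session to the all-hands either.
So the relative order of the all-hands and the planning session is not fixed by the given facts.

cannot be determined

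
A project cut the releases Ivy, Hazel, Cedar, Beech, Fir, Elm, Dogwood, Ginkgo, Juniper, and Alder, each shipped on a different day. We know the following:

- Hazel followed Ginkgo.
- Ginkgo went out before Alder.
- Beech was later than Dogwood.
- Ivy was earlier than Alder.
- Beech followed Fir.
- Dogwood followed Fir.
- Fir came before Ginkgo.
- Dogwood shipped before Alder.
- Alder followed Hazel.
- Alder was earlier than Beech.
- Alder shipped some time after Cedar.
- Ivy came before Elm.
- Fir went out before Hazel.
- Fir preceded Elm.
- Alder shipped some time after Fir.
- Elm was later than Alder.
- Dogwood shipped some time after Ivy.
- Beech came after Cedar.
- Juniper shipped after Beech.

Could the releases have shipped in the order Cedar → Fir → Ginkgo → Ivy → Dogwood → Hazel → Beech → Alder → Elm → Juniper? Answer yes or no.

The constraints require Alder before Beech, but in the proposed sequence Beech appears ahead of Alder. That one violation is enough.

no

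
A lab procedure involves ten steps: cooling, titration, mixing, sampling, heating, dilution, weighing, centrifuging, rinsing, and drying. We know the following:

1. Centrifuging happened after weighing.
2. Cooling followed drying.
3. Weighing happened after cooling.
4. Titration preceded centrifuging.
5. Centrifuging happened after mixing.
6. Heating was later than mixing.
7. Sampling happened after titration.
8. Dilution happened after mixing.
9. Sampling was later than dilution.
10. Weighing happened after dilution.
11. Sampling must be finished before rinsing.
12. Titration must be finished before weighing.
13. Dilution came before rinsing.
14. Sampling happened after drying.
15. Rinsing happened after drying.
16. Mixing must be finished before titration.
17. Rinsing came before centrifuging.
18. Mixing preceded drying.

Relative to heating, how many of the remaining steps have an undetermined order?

Forced before heating: mixing.
That leaves centrifuging, cooling, dilution, drying, rinsing, sampling, titration, and weighing with no forced order relative to heating — 8.

8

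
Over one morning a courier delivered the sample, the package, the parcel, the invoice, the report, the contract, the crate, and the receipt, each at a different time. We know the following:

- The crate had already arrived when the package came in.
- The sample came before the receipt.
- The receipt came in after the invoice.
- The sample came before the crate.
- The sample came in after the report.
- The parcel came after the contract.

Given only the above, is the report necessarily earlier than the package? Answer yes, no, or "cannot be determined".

yes

Chain the constraints: the report → the sample → the crate → the package. Each link is directly stated, so the report comes before the package.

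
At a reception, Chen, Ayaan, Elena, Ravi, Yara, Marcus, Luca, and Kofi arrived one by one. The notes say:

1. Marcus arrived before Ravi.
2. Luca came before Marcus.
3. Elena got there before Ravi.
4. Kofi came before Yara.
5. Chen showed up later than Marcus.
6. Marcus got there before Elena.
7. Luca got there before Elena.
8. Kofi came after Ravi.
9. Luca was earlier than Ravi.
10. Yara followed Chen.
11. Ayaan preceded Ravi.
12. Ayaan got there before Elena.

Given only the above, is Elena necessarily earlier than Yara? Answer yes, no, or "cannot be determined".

Chain the constraints: Elena → Ravi → Kofi → Yara. Each link is directly stated, so Elena comes before Yara.

yes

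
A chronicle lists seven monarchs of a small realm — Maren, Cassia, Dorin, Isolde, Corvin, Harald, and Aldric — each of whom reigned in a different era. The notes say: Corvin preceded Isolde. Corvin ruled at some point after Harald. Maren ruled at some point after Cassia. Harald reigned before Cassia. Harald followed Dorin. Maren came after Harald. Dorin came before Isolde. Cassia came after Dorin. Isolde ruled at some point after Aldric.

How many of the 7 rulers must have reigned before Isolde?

4

Directly stated before Isolde: Aldric, Corvin, and Dorin.
Harald reaches Isolde via Harald → Corvin → Isolde.
No chain forces Maren (or any of the others) ahead of Isolde.
That's Aldric, Corvin, Dorin, and Harald — 4 in all.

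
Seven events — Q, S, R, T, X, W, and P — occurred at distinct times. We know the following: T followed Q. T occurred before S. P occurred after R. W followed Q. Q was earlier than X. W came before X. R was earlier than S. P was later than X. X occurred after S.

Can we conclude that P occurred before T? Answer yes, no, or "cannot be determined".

no

Tracing the constraints gives T → S → X → P, so T must come before P.
That means P cannot be before T.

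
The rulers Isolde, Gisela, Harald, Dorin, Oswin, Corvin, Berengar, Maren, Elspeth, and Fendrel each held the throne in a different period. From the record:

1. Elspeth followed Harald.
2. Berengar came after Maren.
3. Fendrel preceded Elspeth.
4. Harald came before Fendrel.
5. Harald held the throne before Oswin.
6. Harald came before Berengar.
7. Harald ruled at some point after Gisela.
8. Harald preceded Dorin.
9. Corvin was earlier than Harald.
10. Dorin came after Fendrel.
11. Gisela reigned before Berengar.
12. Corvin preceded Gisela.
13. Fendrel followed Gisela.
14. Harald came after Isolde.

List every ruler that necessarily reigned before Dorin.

Directly stated before Dorin: Fendrel and Harald.
Corvin reaches Dorin via Corvin → Harald → Dorin.
Gisela reaches Dorin via Gisela → Harald → Dorin.
Isolde reaches Dorin via Isolde → Harald → Dorin.
No chain forces Berengar (or any of the others) ahead of Dorin.

Corvin, Fendrel, Gisela, Harald, Isolde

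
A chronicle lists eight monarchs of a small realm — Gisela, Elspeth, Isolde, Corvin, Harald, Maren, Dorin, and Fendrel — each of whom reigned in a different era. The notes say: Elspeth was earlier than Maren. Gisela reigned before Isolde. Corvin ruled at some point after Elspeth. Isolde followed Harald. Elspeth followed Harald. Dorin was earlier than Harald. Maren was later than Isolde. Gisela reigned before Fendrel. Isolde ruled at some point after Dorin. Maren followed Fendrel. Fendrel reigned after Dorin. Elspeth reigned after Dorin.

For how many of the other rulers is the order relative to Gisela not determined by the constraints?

4

Forced after Gisela: Fendrel, Isolde, and Maren.
That leaves Corvin, Dorin, Elspeth, and Harald with no forced order relative to Gisela — 4.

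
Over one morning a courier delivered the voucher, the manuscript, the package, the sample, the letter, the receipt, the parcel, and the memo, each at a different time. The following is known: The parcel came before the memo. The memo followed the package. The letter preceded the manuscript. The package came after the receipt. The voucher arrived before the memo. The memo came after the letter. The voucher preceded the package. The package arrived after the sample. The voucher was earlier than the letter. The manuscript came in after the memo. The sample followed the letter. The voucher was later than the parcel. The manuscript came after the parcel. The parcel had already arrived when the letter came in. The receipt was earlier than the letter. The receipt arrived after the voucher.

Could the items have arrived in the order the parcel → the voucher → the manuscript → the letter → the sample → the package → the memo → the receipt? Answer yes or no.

The constraints require the receipt before the letter, but in the proposed sequence the letter appears ahead of the receipt. That one violation is enough.

no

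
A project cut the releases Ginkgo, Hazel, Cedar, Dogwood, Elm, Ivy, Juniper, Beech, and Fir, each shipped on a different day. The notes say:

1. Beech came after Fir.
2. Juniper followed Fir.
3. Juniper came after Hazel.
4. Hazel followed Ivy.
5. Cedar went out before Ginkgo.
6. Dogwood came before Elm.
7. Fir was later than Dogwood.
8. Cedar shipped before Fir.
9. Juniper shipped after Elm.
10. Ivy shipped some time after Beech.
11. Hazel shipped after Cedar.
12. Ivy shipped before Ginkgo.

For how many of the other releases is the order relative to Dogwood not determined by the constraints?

1

Forced after Dogwood: Beech, Elm, Fir, Ginkgo, Hazel, Ivy, and Juniper.
That leaves Cedar with no forced order relative to Dogwood — 1.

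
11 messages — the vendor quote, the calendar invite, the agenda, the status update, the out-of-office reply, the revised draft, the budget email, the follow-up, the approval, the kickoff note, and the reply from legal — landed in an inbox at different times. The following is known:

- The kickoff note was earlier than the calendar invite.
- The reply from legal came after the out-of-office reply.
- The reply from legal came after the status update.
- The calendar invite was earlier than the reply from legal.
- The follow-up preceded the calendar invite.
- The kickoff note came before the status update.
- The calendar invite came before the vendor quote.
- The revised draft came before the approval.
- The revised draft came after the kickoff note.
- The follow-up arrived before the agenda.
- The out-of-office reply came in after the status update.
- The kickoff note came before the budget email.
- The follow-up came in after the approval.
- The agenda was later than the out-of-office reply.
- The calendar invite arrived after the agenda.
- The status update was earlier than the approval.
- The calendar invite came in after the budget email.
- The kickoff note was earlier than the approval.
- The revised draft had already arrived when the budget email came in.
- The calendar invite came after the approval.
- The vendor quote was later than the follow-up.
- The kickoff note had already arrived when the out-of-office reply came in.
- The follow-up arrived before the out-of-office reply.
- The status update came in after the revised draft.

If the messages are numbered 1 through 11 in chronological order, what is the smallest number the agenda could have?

The approval, the follow-up, the kickoff note, the out-of-office reply, the revised draft, and the status update must all come before the agenda — 6 forced predecessors.
Nothing else is forced ahead of the agenda, so its earliest slot is position 6 + 1 = 7.

7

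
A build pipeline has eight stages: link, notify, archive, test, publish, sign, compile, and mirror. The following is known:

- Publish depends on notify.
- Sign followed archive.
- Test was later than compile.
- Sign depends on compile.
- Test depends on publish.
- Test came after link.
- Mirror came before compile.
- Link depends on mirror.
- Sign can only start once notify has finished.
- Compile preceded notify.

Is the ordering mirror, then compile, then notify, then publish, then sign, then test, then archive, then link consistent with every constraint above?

no

The constraints require link before test, but in the proposed sequence test appears ahead of link. That one violation is enough.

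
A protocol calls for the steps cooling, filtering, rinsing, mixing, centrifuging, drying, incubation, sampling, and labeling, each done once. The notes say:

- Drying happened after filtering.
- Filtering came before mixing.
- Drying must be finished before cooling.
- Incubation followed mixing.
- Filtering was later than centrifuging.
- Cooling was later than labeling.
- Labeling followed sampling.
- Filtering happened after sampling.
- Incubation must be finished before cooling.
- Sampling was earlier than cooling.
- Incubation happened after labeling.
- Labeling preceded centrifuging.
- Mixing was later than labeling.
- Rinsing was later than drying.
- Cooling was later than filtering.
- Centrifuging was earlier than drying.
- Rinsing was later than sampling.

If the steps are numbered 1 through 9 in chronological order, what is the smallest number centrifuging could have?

3

Labeling and sampling must both come before centrifuging — 2 forced predecessors.
Nothing else is forced ahead of centrifuging, so its earliest slot is position 2 + 1 = 3.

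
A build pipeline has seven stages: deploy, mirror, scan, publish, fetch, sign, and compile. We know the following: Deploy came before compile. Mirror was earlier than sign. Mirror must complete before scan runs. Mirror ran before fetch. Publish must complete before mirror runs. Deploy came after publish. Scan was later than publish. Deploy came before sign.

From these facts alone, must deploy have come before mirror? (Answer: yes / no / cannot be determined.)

No chain of stated constraints runs from deploy to mirror, and none runs from mirror to deploy either.
So the relative order of deploy and mirror is not fixed by the given facts.

cannot be determined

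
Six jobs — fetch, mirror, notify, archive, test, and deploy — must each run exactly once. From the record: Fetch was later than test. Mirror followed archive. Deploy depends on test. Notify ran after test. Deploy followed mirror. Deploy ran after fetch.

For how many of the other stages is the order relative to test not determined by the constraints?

2

Forced after test: deploy, fetch, and notify.
That leaves archive and mirror with no forced order relative to test — 2.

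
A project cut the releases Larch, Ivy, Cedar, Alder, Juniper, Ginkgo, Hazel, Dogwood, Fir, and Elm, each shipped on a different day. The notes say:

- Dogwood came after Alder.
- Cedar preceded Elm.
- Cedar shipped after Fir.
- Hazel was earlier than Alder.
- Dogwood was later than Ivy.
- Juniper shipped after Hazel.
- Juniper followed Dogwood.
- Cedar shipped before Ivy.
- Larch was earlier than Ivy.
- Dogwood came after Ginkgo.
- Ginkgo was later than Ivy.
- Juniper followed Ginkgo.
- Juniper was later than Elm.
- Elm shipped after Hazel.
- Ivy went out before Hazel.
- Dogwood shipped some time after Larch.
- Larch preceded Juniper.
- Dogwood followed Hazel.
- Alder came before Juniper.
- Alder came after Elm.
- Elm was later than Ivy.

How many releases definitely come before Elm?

5

Directly stated before Elm: Cedar, Hazel, and Ivy.
Fir reaches Elm via Fir → Cedar → Elm.
Larch reaches Elm via Larch → Ivy → Elm.
No chain forces Dogwood (or any of the others) ahead of Elm.
That's Cedar, Fir, Hazel, Ivy, and Larch — 5 in all.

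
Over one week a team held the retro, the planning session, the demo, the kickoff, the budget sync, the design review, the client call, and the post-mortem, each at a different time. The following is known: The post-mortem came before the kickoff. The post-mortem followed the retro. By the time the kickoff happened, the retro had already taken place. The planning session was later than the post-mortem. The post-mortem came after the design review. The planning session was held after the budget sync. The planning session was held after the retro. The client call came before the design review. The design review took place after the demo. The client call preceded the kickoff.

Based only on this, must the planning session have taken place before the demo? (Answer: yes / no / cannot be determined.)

no

Tracing the constraints gives the demo → the design review → the post-mortem → the planning session, so the demo must come before the planning session.
That means the planning session cannot be before the demo.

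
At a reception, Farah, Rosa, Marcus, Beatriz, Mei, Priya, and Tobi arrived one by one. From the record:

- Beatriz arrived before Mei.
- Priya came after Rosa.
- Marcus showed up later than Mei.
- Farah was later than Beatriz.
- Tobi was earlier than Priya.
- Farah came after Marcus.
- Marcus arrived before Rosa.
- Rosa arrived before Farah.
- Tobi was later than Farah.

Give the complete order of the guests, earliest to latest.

Beatriz, Mei, Marcus, Rosa, Farah, Tobi, Priya

The constraints fix every adjacent pair, so only one ordering works:
Beatriz → Mei → Marcus → Rosa → Farah → Tobi → Priya.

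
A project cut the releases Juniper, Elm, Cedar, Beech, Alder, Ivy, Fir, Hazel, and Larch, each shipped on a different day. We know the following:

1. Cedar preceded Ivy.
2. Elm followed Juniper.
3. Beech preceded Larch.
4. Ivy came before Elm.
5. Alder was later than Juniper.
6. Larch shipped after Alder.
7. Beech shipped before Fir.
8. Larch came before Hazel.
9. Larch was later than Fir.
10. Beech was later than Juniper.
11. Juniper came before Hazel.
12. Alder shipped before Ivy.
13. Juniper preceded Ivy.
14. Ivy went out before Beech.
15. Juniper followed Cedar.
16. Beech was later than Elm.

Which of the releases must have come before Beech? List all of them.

Alder, Cedar, Elm, Ivy, Juniper

Directly stated before Beech: Elm, Ivy, and Juniper.
Alder reaches Beech via Alder → Ivy → Beech.
Cedar reaches Beech via Cedar → Juniper → Beech.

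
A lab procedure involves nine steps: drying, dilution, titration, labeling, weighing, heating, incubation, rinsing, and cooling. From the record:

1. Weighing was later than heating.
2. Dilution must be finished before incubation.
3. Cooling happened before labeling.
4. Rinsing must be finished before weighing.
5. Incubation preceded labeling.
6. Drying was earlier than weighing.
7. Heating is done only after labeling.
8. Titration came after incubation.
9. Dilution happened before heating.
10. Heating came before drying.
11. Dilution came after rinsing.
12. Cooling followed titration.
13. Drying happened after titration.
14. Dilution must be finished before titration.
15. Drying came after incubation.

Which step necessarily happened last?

Every other step has a chain of constraints placing it before weighing, so weighing is last.

weighing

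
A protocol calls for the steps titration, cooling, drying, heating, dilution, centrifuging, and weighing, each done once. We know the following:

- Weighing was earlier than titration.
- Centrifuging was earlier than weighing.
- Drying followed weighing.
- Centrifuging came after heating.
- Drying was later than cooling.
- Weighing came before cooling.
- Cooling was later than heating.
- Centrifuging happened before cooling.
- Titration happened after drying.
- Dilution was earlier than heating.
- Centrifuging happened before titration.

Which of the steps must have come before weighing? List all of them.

centrifuging, dilution, heating

Directly stated before weighing: centrifuging.
Dilution reaches weighing via dilution → heating → centrifuging → weighing.
Heating reaches weighing via heating → centrifuging → weighing.
No chain forces drying (or any of the others) ahead of weighing.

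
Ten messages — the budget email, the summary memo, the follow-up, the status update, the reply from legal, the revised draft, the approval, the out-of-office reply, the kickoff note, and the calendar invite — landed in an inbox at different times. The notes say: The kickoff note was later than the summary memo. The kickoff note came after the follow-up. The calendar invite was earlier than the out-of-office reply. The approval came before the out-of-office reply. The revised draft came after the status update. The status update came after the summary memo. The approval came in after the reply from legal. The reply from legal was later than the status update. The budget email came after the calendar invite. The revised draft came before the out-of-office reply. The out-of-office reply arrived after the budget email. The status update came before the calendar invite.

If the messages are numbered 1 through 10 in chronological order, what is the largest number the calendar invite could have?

The calendar invite must come before the budget email and the out-of-office reply — 2 messages forced after it.
Everything else can be placed before the calendar invite in some valid order, so the calendar invite can sit as late as position 10 − 2 = 8.

8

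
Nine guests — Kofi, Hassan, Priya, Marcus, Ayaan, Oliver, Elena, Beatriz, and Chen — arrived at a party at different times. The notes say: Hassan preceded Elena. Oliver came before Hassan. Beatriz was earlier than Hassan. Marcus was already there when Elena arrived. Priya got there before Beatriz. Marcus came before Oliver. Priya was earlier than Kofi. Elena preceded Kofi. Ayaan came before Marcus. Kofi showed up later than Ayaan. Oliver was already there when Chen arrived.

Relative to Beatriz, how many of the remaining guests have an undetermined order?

4

Forced before Beatriz: Priya; forced after Beatriz: Elena, Hassan, and Kofi.
That leaves Ayaan, Chen, Marcus, and Oliver with no forced order relative to Beatriz — 4.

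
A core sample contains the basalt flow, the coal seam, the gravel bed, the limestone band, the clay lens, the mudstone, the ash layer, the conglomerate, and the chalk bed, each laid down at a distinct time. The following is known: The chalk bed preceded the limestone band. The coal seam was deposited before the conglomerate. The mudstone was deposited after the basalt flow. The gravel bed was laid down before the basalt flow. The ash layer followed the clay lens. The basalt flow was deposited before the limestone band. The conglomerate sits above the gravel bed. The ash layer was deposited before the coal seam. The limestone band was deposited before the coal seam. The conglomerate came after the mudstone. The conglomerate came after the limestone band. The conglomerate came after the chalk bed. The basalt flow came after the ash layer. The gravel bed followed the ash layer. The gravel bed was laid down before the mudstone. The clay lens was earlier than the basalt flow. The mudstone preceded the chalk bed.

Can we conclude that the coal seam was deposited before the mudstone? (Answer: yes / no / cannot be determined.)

no

Tracing the constraints gives the mudstone → the chalk bed → the limestone band → the coal seam, so the mudstone must come before the coal seam.
That means the coal seam cannot be before the mudstone.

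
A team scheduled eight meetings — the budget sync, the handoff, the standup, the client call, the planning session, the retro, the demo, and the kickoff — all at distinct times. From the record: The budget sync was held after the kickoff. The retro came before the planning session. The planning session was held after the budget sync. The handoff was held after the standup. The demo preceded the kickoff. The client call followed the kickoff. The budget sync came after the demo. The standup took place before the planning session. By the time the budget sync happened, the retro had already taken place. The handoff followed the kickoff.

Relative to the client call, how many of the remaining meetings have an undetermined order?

5

Forced before the client call: the demo and the kickoff.
That leaves the budget sync, the handoff, the planning session, the retro, and the standup with no forced order relative to the client call — 5.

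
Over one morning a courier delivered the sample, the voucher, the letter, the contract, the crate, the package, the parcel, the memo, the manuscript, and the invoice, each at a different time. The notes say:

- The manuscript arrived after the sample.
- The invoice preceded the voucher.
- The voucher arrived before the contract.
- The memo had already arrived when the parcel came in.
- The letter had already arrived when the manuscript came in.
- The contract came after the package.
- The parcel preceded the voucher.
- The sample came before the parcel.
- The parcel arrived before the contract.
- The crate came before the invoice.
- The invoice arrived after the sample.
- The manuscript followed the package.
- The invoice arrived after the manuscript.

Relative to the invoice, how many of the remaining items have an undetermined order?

2

Forced before the invoice: the crate, the letter, the manuscript, the package, and the sample; forced after the invoice: the contract and the voucher.
That leaves the memo and the parcel with no forced order relative to the invoice — 2.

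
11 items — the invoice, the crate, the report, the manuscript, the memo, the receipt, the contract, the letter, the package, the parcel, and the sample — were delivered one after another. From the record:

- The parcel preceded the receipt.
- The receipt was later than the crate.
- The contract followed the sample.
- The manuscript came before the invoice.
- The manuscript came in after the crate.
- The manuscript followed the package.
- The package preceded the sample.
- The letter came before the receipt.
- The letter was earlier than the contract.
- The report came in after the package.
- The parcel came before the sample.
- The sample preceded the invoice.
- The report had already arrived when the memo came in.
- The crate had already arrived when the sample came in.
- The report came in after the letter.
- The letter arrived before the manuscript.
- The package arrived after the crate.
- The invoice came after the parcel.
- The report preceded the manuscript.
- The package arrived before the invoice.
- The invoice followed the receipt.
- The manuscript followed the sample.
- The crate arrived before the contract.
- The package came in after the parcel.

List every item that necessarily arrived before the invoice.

the crate, the letter, the manuscript, the package, the parcel, the receipt, the report, the sample

Directly stated before the invoice: the manuscript, the package, the parcel, the receipt, and the sample.
The crate reaches the invoice via the crate → the receipt → the invoice.
The letter reaches the invoice via the letter → the manuscript → the invoice.
The report reaches the invoice via the report → the manuscript → the invoice.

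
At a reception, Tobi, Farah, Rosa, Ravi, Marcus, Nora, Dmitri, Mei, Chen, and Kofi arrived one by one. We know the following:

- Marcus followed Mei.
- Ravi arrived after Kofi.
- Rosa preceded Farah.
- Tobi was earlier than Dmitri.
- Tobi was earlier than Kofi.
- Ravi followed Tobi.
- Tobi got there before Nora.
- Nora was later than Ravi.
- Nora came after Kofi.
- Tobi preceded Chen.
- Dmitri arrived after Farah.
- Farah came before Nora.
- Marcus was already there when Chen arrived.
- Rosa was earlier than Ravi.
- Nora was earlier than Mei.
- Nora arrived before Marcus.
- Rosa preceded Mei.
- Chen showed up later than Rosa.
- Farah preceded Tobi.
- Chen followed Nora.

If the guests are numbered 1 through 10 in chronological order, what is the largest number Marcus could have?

Marcus must come before Chen — 1 guest forced after them.
Everything else can be placed before Marcus in some valid order, so Marcus can sit as late as position 10 − 1 = 9.

9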